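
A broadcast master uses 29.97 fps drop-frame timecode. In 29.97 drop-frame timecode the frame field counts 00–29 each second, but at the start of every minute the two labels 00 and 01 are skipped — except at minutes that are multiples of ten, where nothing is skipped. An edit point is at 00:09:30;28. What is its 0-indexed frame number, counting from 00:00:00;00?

17110

Complete 10-minute blocks: 0, each 17982 frames → 0.
Remaining 9 whole minutes in the current block: 1800 + 8 × 1798 = 16184 frames.
Within the current minute: 30 × 30 + 28 − 2 = 926 (labels ;00/;01 skipped at this minute). Total = 0 + 16184 + 926 = 17110.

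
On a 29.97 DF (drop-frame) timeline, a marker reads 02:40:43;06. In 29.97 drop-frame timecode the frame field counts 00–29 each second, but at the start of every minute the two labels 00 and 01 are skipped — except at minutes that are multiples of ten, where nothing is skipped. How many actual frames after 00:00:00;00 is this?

As if non-drop at 30 labels/s: (2 × 3600 + 40 × 60 + 43) × 30 + 6 = 289296.
Minute boundaries passed: 160; those not divisible by 10: 160 − 16 = 144; dropped labels = 2 × 144 = 288.
Actual frame index = 289296 − 288 = 289008.

289008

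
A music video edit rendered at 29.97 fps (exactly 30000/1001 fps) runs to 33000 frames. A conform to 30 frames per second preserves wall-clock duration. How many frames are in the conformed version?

Target frames = source frames × (target rate / source rate) = 33000 × (30)/(30000/1001) = 33000 × 1001/1000 = 33033.

33033 frames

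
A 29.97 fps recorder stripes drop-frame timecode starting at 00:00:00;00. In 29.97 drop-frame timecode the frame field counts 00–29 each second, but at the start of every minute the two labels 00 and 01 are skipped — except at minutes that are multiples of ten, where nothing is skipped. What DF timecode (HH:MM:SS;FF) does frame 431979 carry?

Each 10-minute DF block holds 10 × 60 × 30 − 9 × 2 = 17982 frames. 431979 ÷ 17982 → 24 full blocks, remainder 411.
Within the partial block the first minute is 1800 frames and each further minute 1798, so 0 further minute boundaries passed. Total skipped labels = 18 × 24 + 2 × 0 = 432.
Non-drop label index = 431979 + 432 = 432411; at 30 labels/s that is 04:00:13:21, i.e. DF 04:00:13;21.

04:00:13;21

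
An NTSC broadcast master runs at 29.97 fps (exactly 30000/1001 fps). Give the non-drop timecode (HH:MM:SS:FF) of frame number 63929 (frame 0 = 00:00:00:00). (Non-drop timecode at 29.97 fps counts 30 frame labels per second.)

00:35:30:29

63929 ÷ 30 = 2130 full seconds, remainder 29 frames.
2130 s = 0 h 35 min 30 s.
Timecode: 00:35:30:29.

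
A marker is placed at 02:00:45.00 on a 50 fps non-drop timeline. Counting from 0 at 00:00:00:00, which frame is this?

frame 362250

Total seconds to the label: (2 × 3600 + 0 × 60 + 45) = 7245.
Frame index = 7245 × 50 + 0 = 362250.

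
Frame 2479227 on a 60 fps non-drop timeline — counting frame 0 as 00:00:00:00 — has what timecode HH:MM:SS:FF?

11:28:40:27

2479227 ÷ 60 = 41320 full seconds, remainder 27 frames.
41320 s = 11 h 28 min 40 s.
Timecode: 11:28:40:27.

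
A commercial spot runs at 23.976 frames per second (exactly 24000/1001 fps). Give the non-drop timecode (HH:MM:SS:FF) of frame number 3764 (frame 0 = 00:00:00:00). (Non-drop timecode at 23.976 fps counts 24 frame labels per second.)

3764 ÷ 24 = 156 full seconds, remainder 20 frames.
156 s = 0 h 2 min 36 s.
Timecode: 00:02:36:20.

00:02:36:20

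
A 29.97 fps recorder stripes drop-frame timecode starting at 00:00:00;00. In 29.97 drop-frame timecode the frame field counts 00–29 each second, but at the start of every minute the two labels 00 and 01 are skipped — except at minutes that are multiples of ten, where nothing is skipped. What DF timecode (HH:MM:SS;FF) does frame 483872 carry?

04:29:05;08

Ten DF minutes hold 17982 frames, so frame 483872 lies in block 26 (frames 467532–485513) with 16340 frames into that block.
The block's first minute is 1800 frames and the rest 1798 each; 16340 frames reaches minute 9, so 26 × 18 + 9 × 2 = 486 labels have been skipped so far.
Adding those back, label number 483872 + 486 = 484358 at 30 labels/s is 16145 s + 8 f = 4 h 29 min 5 s frame 8, i.e. 04:29:05;08.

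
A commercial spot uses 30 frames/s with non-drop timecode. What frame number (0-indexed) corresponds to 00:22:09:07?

Total seconds to the label: (0 × 3600 + 22 × 60 + 9) = 1329.
Frame index = 1329 × 30 + 7 = 39877.

frame 39877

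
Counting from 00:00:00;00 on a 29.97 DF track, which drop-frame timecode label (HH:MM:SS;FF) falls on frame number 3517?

00:01:57;09

Each 10-minute DF block holds 10 × 60 × 30 − 9 × 2 = 17982 frames. 3517 ÷ 17982 → 0 full blocks, remainder 3517.
Within the partial block the first minute is 1800 frames and each further minute 1798, so 1 further minute boundary passed. Total skipped labels = 18 × 0 + 2 × 1 = 2.
Non-drop label index = 3517 + 2 = 3519; at 30 labels/s that is 00:01:57:09, i.e. DF 00:01:57;09.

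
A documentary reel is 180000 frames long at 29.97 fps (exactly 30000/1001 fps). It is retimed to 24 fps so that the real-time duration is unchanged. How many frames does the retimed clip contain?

144144 frames

Target frames = source frames × (target rate / source rate) = 180000 × (24)/(30000/1001) = 180000 × 1001/1250 = 144144.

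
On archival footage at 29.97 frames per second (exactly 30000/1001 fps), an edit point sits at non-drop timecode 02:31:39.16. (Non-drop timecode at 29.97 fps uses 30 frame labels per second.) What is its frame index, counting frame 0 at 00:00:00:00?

Total seconds to the label: (2 × 3600 + 31 × 60 + 39) = 9099.
Frame index = 9099 × 30 + 16 = 272986.

272986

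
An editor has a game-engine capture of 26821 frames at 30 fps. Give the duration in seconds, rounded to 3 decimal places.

Running time = 26821 × 1/30 = 26821/30 s ≈ 894.033 s.

894.033 seconds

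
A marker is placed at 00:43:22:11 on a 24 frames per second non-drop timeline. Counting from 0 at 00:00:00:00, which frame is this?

frame 62459

Total seconds to the label: (0 × 3600 + 43 × 60 + 22) = 2602.
Frame index = 2602 × 24 + 11 = 62459.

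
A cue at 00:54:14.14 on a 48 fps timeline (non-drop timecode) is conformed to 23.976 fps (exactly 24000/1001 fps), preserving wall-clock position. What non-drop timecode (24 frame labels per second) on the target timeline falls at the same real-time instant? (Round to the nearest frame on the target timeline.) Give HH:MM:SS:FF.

Source frame index: (0×3600 + 54×60 + 14) × 48 + 14 = 156206.
Real time: 156206 / (48) = 78103/24 s.
Target frame: (78103/24) × (24000/1001) = 78103000/1001 ≈ 78024.975 → 78025.
At 24 labels/s: frame 78025 → 00:54:11:01.

00:54:11:01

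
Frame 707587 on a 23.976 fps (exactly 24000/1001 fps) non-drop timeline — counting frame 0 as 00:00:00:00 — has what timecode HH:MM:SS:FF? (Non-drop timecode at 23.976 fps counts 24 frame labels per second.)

707587 ÷ 24 = 29482 full seconds, remainder 19 frames.
29482 s = 8 h 11 min 22 s.
Timecode: 08:11:22:19.

08:11:22:19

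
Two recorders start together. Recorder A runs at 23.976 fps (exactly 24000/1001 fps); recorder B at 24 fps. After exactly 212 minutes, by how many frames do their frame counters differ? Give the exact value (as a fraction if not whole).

305280/1001 frames

212 min = 12720 s.
A emits 24000/1001 × 12720 = 305280000/1001 frames; B emits 24 × 12720 = 305280.
Difference = 305280/1001 frames (≈ 304.9750); B is ahead of A.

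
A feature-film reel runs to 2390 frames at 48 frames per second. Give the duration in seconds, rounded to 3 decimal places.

Running time = 2390 × 1/48 = 1195/24 s ≈ 49.792 s.

49.792 seconds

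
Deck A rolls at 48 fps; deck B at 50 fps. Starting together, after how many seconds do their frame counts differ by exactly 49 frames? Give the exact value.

24.5 seconds

The gap grows by |50 − 48| = 2 frames per second.
Time for a 49-frame gap: 49 ÷ (2) = 24.5 s.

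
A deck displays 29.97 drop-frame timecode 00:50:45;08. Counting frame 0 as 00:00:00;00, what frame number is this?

As if non-drop at 30 labels/s: (0 × 3600 + 50 × 60 + 45) × 30 + 8 = 91358.
Minute boundaries passed: 50; those not divisible by 10: 50 − 5 = 45; dropped labels = 2 × 45 = 90.
Actual frame index = 91358 − 90 = 91268.

91268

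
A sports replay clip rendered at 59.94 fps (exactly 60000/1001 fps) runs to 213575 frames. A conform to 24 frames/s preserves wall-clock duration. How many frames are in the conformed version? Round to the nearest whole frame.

Frames at target rate = 213575 × (24) / (60000/1001) = 8551543/100 ≈ 85515.430.
Nearest whole frame: 85515.

85515 frames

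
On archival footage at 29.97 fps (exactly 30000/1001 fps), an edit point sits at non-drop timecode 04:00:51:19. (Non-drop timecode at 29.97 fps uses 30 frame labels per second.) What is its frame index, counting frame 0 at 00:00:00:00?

433549

Total seconds to the label: (4 × 3600 + 0 × 60 + 51) = 14451.
Frame index = 14451 × 30 + 19 = 433549.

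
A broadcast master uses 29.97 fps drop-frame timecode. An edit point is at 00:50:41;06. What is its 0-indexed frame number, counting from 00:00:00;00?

Complete 10-minute blocks: 5, each 17982 frames → 89910.
Remaining 0 whole minutes in the current block: 0 frames.
Within the current minute: 41 × 30 + 6 = 1236. Total = 89910 + 0 + 1236 = 91146.

91146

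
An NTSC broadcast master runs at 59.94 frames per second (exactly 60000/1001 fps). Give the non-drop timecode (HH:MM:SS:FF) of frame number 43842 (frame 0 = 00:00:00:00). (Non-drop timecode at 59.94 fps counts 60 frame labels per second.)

43842 ÷ 60 = 730 full seconds, remainder 42 frames.
730 s = 0 h 12 min 10 s.
Timecode: 00:12:10:42.

00:12:10:42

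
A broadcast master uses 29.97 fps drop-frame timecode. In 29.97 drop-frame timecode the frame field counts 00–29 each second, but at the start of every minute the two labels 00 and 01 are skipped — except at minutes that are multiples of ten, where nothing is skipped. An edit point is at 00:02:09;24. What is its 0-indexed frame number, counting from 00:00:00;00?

3890

As if non-drop at 30 labels/s: (0 × 3600 + 2 × 60 + 9) × 30 + 24 = 3894.
Minute boundaries passed: 2; those not divisible by 10: 2 − 0 = 2; dropped labels = 2 × 2 = 4.
Actual frame index = 3894 − 4 = 3890.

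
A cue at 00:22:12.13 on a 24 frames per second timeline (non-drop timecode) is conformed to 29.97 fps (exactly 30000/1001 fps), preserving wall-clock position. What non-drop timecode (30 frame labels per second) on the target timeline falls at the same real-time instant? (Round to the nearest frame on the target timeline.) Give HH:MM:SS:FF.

Source frame index: (0×3600 + 22×60 + 12) × 24 + 13 = 31981.
Real time: 31981 / (24) = 31981/24 s.
Target frame: (31981/24) × (30000/1001) = 39976250/1001 ≈ 39936.314 → 39936.
At 30 labels/s: frame 39936 → 00:22:11:06.

00:22:11:06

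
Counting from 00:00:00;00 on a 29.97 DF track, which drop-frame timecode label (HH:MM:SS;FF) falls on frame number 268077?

Each 10-minute DF block holds 10 × 60 × 30 − 9 × 2 = 17982 frames. 268077 ÷ 17982 → 14 full blocks, remainder 16329.
Within the partial block the first minute is 1800 frames and each further minute 1798, so 9 further minute boundaries passed. Total skipped labels = 18 × 14 + 2 × 9 = 270.
Non-drop label index = 268077 + 270 = 268347; at 30 labels/s that is 02:29:04:27, i.e. DF 02:29:04;27.

02:29:04;27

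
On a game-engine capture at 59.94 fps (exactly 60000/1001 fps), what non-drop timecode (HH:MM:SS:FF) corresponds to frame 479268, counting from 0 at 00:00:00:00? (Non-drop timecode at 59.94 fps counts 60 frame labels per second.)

02:13:07:48

479268 ÷ 60 = 7987 full seconds, remainder 48 frames.
7987 s = 2 h 13 min 7 s.
Timecode: 02:13:07:48.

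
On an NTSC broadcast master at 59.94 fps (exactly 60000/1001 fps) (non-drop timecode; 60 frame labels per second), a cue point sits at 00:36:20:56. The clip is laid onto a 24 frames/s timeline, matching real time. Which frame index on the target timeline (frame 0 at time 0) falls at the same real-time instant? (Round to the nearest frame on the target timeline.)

frame 52395

Source frame index: (0×3600 + 36×60 + 20) × 60 + 56 = 130856.
Real time: 130856 / (60000/1001) = 16373357/7500 s.
Target frame: (16373357/7500) × (24) = 32746714/625 ≈ 52394.742 → 52395.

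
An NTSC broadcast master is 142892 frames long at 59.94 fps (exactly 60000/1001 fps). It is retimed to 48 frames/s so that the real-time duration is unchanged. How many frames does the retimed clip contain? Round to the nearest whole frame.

Frames at target rate = 142892 × (48) / (60000/1001) = 71517446/625 ≈ 114427.914.
Nearest whole frame: 114428.

114428 frames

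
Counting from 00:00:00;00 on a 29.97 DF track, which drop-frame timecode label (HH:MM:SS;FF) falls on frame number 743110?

Ten DF minutes hold 17982 frames, so frame 743110 lies in block 41 (frames 737262–755243) with 5848 frames into that block.
The block's first minute is 1800 frames and the rest 1798 each; 5848 frames reaches minute 3, so 41 × 18 + 3 × 2 = 744 labels have been skipped so far.
Adding those back, label number 743110 + 744 = 743854 at 30 labels/s is 24795 s + 4 f = 6 h 53 min 15 s frame 4, i.e. 06:53:15;04.

06:53:15;04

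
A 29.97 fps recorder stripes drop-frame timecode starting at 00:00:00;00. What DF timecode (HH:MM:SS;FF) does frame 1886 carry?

00:01:02;28

Ten DF minutes hold 17982 frames, so frame 1886 lies in block 0 (frames 0–17981) with 1886 frames into that block.
The block's first minute is 1800 frames and the rest 1798 each; 1886 frames reaches minute 1, so 0 × 18 + 1 × 2 = 2 labels have been skipped so far.
Adding those back, label number 1886 + 2 = 1888 at 30 labels/s is 62 s + 28 f = 0 h 1 min 2 s frame 28, i.e. 00:01:02;28.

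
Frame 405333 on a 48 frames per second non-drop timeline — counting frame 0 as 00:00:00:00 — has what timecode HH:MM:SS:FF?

405333 ÷ 48 = 8444 full seconds, remainder 21 frames.
8444 s = 2 h 20 min 44 s.
Timecode: 02:20:44:21.

02:20:44:21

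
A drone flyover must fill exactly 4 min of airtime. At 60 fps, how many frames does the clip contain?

14400 frames

4 min = 240 s.
Frames = 240 × 60 = 14400.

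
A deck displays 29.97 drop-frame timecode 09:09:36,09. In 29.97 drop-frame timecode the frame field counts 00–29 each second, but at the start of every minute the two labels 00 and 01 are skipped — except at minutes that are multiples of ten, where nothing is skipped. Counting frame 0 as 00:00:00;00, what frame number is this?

988299

As if non-drop at 30 labels/s: (9 × 3600 + 9 × 60 + 36) × 30 + 9 = 989289.
Minute boundaries passed: 549; those not divisible by 10: 549 − 54 = 495; dropped labels = 2 × 495 = 990.
Actual frame index = 989289 − 990 = 988299.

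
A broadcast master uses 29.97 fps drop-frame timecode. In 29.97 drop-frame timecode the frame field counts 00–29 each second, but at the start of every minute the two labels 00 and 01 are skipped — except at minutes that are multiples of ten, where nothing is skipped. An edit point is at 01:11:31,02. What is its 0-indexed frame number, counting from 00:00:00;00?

As if non-drop at 30 labels/s: (1 × 3600 + 11 × 60 + 31) × 30 + 2 = 128732.
Minute boundaries passed: 71; those not divisible by 10: 71 − 7 = 64; dropped labels = 2 × 64 = 128.
Actual frame index = 128732 − 128 = 128604.

128604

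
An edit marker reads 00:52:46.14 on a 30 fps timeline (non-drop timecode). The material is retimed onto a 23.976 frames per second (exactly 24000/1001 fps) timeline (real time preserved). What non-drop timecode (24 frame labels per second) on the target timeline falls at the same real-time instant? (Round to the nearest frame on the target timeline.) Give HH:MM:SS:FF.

00:52:43:07

Source frame index: (0×3600 + 52×60 + 46) × 30 + 14 = 94994.
Real time: 94994 / (30) = 47497/15 s.
Target frame: (47497/15) × (24000/1001) = 75995200/1001 ≈ 75919.281 → 75919.
At 24 labels/s: frame 75919 → 00:52:43:07.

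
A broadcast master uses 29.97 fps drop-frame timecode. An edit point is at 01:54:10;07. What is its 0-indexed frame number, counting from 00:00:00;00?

Complete 10-minute blocks: 11, each 17982 frames → 197802.
Remaining 4 whole minutes in the current block: 1800 + 3 × 1798 = 7194 frames.
Within the current minute: 10 × 30 + 7 − 2 = 305 (labels ;00/;01 skipped at this minute). Total = 197802 + 7194 + 305 = 205301.

205301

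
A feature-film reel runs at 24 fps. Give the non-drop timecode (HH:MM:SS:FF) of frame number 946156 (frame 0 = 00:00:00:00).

10:57:03:04

946156 ÷ 24 = 39423 full seconds, remainder 4 frames.
39423 s = 10 h 57 min 3 s.
Timecode: 10:57:03:04.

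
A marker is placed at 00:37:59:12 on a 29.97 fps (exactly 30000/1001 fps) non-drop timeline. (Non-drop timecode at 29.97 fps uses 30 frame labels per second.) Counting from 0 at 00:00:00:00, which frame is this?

frame 68382

Total seconds to the label: (0 × 3600 + 37 × 60 + 59) = 2279.
Frame index = 2279 × 30 + 12 = 68382.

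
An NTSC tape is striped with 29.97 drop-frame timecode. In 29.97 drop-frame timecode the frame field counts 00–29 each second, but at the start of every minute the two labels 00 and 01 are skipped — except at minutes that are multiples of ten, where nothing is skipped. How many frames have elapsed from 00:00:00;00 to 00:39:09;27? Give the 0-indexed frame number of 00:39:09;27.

70425

Complete 10-minute blocks: 3, each 17982 frames → 53946.
Remaining 9 whole minutes in the current block: 1800 + 8 × 1798 = 16184 frames.
Within the current minute: 9 × 30 + 27 − 2 = 295 (labels ;00/;01 skipped at this minute). Total = 53946 + 16184 + 295 = 70425.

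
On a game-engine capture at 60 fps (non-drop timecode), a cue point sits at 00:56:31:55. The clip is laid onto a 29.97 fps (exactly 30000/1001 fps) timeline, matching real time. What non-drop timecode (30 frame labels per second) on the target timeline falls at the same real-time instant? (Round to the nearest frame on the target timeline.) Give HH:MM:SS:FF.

Source frame index: (0×3600 + 56×60 + 31) × 60 + 55 = 203515.
Real time: 203515 / (60) = 40703/12 s.
Target frame: (40703/12) × (30000/1001) = 7827500/77 ≈ 101655.844 → 101656.
At 30 labels/s: frame 101656 → 00:56:28:16.

00:56:28:16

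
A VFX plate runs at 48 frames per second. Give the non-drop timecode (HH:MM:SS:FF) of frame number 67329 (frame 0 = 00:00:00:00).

67329 ÷ 48 = 1402 full seconds, remainder 33 frames.
1402 s = 0 h 23 min 22 s.
Timecode: 00:23:22:33.

00:23:22:33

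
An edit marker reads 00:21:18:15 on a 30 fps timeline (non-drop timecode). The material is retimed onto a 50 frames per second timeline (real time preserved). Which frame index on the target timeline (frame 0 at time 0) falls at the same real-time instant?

frame 63925

Source frame index: (0×3600 + 21×60 + 18) × 30 + 15 = 38355.
Real time: 38355 / (30) = 2557/2 s.
Target frame: (2557/2) × (50) = 63925.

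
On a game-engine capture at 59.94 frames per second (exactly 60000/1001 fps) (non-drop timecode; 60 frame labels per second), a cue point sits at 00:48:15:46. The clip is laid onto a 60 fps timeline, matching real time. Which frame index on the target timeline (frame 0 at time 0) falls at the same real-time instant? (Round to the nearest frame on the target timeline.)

Source frame index: (0×3600 + 48×60 + 15) × 60 + 46 = 173746.
Real time: 173746 / (60000/1001) = 86959873/30000 s.
Target frame: (86959873/30000) × (60) = 86959873/500 ≈ 173919.746 → 173920.

frame 173920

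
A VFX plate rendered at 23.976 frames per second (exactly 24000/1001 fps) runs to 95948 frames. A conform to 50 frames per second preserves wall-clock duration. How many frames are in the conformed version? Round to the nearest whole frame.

200092 frames

Frames at target rate = 95948 × (50) / (24000/1001) = 24010987/120 ≈ 200091.558.
Nearest whole frame: 200092.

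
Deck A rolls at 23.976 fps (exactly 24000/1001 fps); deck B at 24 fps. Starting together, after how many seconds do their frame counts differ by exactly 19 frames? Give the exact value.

The gap grows by |24 − 24000/1001| = 24/1001 frames per second.
Time for a 19-frame gap: 19 ÷ (24/1001) = 19019/24 s.

19019/24 seconds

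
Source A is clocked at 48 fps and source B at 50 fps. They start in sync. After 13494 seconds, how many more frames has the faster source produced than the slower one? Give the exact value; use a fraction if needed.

A emits 48 × 13494 = 647712 frames; B emits 50 × 13494 = 674700.
Difference = 26988 frames; B is ahead of A.

26988 frames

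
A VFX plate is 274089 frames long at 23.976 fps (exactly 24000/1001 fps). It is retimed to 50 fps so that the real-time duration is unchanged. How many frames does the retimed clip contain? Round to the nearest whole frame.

Frames at target rate = 274089 × (50) / (24000/1001) = 91454363/160 ≈ 571589.769.
Nearest whole frame: 571590.

571590 frames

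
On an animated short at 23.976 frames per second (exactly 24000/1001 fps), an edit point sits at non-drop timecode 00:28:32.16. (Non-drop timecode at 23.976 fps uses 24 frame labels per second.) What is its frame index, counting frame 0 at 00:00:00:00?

Total seconds to the label: (0 × 3600 + 28 × 60 + 32) = 1712.
Frame index = 1712 × 24 + 16 = 41104.

frame 41104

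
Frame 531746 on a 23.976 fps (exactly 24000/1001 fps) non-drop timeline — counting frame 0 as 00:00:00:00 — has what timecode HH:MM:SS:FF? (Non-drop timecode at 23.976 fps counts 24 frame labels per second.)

531746 ÷ 24 = 22156 full seconds, remainder 2 frames.
22156 s = 6 h 9 min 16 s.
Timecode: 06:09:16:02.

06:09:16:02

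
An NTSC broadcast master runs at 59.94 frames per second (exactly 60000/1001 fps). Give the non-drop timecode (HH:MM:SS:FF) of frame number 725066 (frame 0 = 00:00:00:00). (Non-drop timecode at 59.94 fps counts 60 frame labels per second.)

03:21:24:26

725066 ÷ 60 = 12084 full seconds, remainder 26 frames.
12084 s = 3 h 21 min 24 s.
Timecode: 03:21:24:26.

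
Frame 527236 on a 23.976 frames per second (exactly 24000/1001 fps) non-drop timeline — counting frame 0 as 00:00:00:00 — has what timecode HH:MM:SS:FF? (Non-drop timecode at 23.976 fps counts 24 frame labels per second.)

527236 ÷ 24 = 21968 full seconds, remainder 4 frames.
21968 s = 6 h 6 min 8 s.
Timecode: 06:06:08:04.

06:06:08:04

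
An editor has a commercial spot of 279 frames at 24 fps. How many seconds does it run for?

Running time = 279 / (24) = 11.625 s.

11.625 seconds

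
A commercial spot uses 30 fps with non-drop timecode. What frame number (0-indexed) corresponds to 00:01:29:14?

frame 2684

Total seconds to the label: (0 × 3600 + 1 × 60 + 29) = 89.
Frame index = 89 × 30 + 14 = 2684.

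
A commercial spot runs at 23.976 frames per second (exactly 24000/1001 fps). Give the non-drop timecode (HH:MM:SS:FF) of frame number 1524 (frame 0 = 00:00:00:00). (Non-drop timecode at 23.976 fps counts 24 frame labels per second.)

00:01:03:12

1524 ÷ 24 = 63 full seconds, remainder 12 frames.
63 s = 0 h 1 min 3 s.
Timecode: 00:01:03:12.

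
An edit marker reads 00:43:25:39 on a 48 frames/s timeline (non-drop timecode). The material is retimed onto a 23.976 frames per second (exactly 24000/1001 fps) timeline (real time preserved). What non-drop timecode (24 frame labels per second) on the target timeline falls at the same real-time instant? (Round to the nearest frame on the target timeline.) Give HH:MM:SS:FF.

00:43:23:05

Source frame index: (0×3600 + 43×60 + 25) × 48 + 39 = 125079.
Real time: 125079 / (48) = 41693/16 s.
Target frame: (41693/16) × (24000/1001) = 62539500/1001 ≈ 62477.023 → 62477.
At 24 labels/s: frame 62477 → 00:43:23:05.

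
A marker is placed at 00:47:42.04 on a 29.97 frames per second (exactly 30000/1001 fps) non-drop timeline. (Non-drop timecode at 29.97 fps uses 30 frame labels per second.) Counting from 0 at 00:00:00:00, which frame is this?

Total seconds to the label: (0 × 3600 + 47 × 60 + 42) = 2862.
Frame index = 2862 × 30 + 4 = 85864.

frame 85864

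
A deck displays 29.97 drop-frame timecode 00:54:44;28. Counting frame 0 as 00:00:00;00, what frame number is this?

98450

As if non-drop at 30 labels/s: (0 × 3600 + 54 × 60 + 44) × 30 + 28 = 98548.
Minute boundaries passed: 54; those not divisible by 10: 54 − 5 = 49; dropped labels = 2 × 49 = 98.
Actual frame index = 98548 − 98 = 98450.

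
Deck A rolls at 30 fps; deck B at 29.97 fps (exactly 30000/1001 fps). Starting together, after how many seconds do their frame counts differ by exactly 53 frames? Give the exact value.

53053/30 seconds

The gap grows by |30000/1001 − 30| = 30/1001 frames per second.
Time for a 53-frame gap: 53 ÷ (30/1001) = 53053/30 s.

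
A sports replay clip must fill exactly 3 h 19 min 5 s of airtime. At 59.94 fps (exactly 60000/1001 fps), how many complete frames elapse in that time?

715984 frames

3 h 19 min 5 s = 11945 s.
Frames = 11945 × 60000/1001 = 716700000/1001 ≈ 715984.0160.
Complete frames: 715984.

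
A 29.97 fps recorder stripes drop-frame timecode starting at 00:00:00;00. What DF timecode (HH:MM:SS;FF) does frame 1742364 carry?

Ten DF minutes hold 17982 frames, so frame 1742364 lies in block 96 (frames 1726272–1744253) with 16092 frames into that block.
The block's first minute is 1800 frames and the rest 1798 each; 16092 frames reaches minute 8, so 96 × 18 + 8 × 2 = 1744 labels have been skipped so far.
Adding those back, label number 1742364 + 1744 = 1744108 at 30 labels/s is 58136 s + 28 f = 16 h 8 min 56 s frame 28, i.e. 16:08:56;28.

16:08:56;28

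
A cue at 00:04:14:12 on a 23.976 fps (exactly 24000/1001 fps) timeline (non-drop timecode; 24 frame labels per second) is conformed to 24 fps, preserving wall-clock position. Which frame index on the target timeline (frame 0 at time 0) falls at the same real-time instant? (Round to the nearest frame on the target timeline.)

frame 6114

Source frame index: (0×3600 + 4×60 + 14) × 24 + 12 = 6108.
Real time: 6108 / (24000/1001) = 509509/2000 s.
Target frame: (509509/2000) × (24) = 1528527/250 ≈ 6114.108 → 6114.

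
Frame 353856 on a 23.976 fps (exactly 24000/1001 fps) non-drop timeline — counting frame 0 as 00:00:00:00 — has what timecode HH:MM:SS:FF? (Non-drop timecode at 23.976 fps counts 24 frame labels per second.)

353856 ÷ 24 = 14744 full seconds, remainder 0 frames.
14744 s = 4 h 5 min 44 s.
Timecode: 04:05:44:00.

04:05:44:00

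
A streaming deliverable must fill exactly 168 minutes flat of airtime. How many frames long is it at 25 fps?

252000 frames

168 min = 10080 s.
Frames = 10080 × 25 = 252000.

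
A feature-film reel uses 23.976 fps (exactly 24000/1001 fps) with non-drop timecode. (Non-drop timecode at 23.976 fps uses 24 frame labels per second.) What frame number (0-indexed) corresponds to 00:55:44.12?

80268

Total seconds to the label: (0 × 3600 + 55 × 60 + 44) = 3344.
Frame index = 3344 × 24 + 12 = 80268.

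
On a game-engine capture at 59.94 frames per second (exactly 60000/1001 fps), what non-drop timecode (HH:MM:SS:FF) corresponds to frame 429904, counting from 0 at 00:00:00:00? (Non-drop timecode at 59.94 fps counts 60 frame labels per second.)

01:59:25:04

429904 ÷ 60 = 7165 full seconds, remainder 4 frames.
7165 s = 1 h 59 min 25 s.
Timecode: 01:59:25:04.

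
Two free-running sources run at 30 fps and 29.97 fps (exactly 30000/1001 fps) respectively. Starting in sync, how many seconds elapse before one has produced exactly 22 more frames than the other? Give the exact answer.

The gap grows by |30000/1001 − 30| = 30/1001 frames per second.
Time for a 22-frame gap: 22 ÷ (30/1001) = 11011/15 s.

11011/15 seconds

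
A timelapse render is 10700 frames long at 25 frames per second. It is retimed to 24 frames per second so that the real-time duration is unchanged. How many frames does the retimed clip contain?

10272 frames

Target frames = source frames × (target rate / source rate) = 10700 × (24)/(25) = 10700 × 24/25 = 10272.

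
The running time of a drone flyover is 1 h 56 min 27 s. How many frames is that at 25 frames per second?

174675 frames

1 h 56 min 27 s = 6987 s.
Frames = 6987 × 25 = 174675.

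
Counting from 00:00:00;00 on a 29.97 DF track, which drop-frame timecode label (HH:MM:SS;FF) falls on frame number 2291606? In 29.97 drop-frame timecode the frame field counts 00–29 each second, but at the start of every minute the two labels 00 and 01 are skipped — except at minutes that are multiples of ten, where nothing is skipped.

21:14:23;10

Ten DF minutes hold 17982 frames, so frame 2291606 lies in block 127 (frames 2283714–2301695) with 7892 frames into that block.
The block's first minute is 1800 frames and the rest 1798 each; 7892 frames reaches minute 4, so 127 × 18 + 4 × 2 = 2294 labels have been skipped so far.
Adding those back, label number 2291606 + 2294 = 2293900 at 30 labels/s is 76463 s + 10 f = 21 h 14 min 23 s frame 10, i.e. 21:14:23;10.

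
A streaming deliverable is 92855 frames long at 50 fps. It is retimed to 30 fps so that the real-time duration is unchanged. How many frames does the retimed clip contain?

55713 frames

Target frames = source frames × (target rate / source rate) = 92855 × (30)/(50) = 92855 × 3/5 = 55713.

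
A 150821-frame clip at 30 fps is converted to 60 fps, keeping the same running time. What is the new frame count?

Frames at target rate = 150821 × (60) / (30) = 301642.

301642 frames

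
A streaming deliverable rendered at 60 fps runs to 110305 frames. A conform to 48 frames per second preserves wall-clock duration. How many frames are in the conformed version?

88244 frames

Target frames = source frames × (target rate / source rate) = 110305 × (48)/(60) = 110305 × 4/5 = 88244.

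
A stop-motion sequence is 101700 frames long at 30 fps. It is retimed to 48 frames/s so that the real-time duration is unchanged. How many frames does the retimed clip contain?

Target frames = source frames × (target rate / source rate) = 101700 × (48)/(30) = 101700 × 8/5 = 162720.

162720 frames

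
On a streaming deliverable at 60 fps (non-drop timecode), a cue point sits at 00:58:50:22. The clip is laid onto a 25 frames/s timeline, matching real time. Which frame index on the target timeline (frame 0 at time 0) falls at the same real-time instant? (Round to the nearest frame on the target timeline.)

frame 88259

Source frame index: (0×3600 + 58×60 + 50) × 60 + 22 = 211822.
Real time: 211822 / (60) = 105911/30 s.
Target frame: (105911/30) × (25) = 529555/6 ≈ 88259.167 → 88259.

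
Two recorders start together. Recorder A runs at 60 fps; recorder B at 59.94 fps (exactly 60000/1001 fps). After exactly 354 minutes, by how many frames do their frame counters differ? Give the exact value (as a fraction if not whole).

1274400/1001 frames

354 min = 21240 s.
A emits 60 × 21240 = 1274400 frames; B emits 60000/1001 × 21240 = 1274400000/1001.
Difference = 1274400/1001 frames (≈ 1273.1269); B is behind A.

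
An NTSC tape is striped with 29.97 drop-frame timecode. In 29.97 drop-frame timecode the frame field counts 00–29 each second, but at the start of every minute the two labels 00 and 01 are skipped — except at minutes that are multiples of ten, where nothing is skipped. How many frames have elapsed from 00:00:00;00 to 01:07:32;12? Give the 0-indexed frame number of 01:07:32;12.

As if non-drop at 30 labels/s: (1 × 3600 + 7 × 60 + 32) × 30 + 12 = 121572.
Minute boundaries passed: 67; those not divisible by 10: 67 − 6 = 61; dropped labels = 2 × 61 = 122.
Actual frame index = 121572 − 122 = 121450.

121450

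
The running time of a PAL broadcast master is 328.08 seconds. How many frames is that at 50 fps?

16404 frames

Frames = 328.08 × 50 = 16404.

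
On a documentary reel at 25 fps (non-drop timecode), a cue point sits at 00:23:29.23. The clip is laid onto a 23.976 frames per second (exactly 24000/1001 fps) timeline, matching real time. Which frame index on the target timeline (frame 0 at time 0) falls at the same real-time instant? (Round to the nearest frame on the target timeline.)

Source frame index: (0×3600 + 23×60 + 29) × 25 + 23 = 35248.
Real time: 35248 / (25) = 35248/25 s.
Target frame: (35248/25) × (24000/1001) = 33838080/1001 ≈ 33804.276 → 33804.

frame 33804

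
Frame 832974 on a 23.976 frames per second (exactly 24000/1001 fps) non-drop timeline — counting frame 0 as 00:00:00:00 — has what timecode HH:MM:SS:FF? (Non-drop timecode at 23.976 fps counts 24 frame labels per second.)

09:38:27:06

832974 ÷ 24 = 34707 full seconds, remainder 6 frames.
34707 s = 9 h 38 min 27 s.
Timecode: 09:38:27:06.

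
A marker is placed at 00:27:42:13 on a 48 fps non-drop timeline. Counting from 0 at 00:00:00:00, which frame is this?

79789

Total seconds to the label: (0 × 3600 + 27 × 60 + 42) = 1662.
Frame index = 1662 × 48 + 13 = 79789.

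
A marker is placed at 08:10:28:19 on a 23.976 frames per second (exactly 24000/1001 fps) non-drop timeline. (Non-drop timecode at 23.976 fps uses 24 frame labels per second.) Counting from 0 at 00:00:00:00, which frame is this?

Total seconds to the label: (8 × 3600 + 10 × 60 + 28) = 29428.
Frame index = 29428 × 24 + 19 = 706291.

706291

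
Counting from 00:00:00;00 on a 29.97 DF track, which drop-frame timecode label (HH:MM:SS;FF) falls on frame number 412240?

03:49:15;04

Each 10-minute DF block holds 10 × 60 × 30 − 9 × 2 = 17982 frames. 412240 ÷ 17982 → 22 full blocks, remainder 16636.
Within the partial block the first minute is 1800 frames and each further minute 1798, so 9 further minute boundaries passed. Total skipped labels = 18 × 22 + 2 × 9 = 414.
Non-drop label index = 412240 + 414 = 412654; at 30 labels/s that is 03:49:15:04, i.e. DF 03:49:15;04.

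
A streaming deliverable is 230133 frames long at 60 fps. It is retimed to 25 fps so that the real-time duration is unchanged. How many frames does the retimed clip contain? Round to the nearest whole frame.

Frames at target rate = 230133 × (25) / (60) = 383555/4 ≈ 95888.750.
Nearest whole frame: 95889.

95889 frames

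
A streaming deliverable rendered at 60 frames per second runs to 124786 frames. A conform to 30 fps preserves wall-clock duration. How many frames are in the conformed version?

Target frames = source frames × (target rate / source rate) = 124786 × (30)/(60) = 124786 × 1/2 = 62393.

62393 frames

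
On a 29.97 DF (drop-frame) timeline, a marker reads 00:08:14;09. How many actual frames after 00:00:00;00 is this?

Complete 10-minute blocks: 0, each 17982 frames → 0.
Remaining 8 whole minutes in the current block: 1800 + 7 × 1798 = 14386 frames.
Within the current minute: 14 × 30 + 9 − 2 = 427 (labels ;00/;01 skipped at this minute). Total = 0 + 14386 + 427 = 14813.

14813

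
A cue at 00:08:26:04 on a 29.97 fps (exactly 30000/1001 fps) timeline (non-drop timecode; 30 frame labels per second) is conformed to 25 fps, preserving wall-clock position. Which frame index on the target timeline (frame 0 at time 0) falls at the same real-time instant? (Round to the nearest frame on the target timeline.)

frame 12666

Source frame index: (0×3600 + 8×60 + 26) × 30 + 4 = 15184.
Real time: 15184 / (30000/1001) = 949949/1875 s.
Target frame: (949949/1875) × (25) = 949949/75 ≈ 12665.987 → 12666.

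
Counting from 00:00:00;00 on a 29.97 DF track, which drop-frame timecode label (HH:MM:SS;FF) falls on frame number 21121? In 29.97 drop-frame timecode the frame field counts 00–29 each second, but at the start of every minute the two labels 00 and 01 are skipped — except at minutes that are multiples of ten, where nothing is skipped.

Ten DF minutes hold 17982 frames, so frame 21121 lies in block 1 (frames 17982–35963) with 3139 frames into that block.
The block's first minute is 1800 frames and the rest 1798 each; 3139 frames reaches minute 1, so 1 × 18 + 1 × 2 = 20 labels have been skipped so far.
Adding those back, label number 21121 + 20 = 21141 at 30 labels/s is 704 s + 21 f = 0 h 11 min 44 s frame 21, i.e. 00:11:44;21.

00:11:44;21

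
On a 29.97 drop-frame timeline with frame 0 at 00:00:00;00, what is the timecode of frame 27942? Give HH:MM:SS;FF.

Each 10-minute DF block holds 10 × 60 × 30 − 9 × 2 = 17982 frames. 27942 ÷ 17982 → 1 full block, remainder 9960.
Within the partial block the first minute is 1800 frames and each further minute 1798, so 5 further minute boundaries passed. Total skipped labels = 18 × 1 + 2 × 5 = 28.
Non-drop label index = 27942 + 28 = 27970; at 30 labels/s that is 00:15:32:10, i.e. DF 00:15:32;10.

00:15:32;10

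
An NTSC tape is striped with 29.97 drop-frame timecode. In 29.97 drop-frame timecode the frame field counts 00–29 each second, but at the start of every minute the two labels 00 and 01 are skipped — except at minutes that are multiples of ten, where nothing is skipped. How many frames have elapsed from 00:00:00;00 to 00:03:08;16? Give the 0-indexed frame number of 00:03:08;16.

5650

Complete 10-minute blocks: 0, each 17982 frames → 0.
Remaining 3 whole minutes in the current block: 1800 + 2 × 1798 = 5396 frames.
Within the current minute: 8 × 30 + 16 − 2 = 254 (labels ;00/;01 skipped at this minute). Total = 0 + 5396 + 254 = 5650.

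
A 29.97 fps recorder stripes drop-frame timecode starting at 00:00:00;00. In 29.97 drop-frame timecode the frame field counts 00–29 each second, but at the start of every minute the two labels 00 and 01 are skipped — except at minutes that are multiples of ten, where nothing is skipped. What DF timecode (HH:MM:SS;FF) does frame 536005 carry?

04:58:04;23

Each 10-minute DF block holds 10 × 60 × 30 − 9 × 2 = 17982 frames. 536005 ÷ 17982 → 29 full blocks, remainder 14527.
Within the partial block the first minute is 1800 frames and each further minute 1798, so 8 further minute boundaries passed. Total skipped labels = 18 × 29 + 2 × 8 = 538.
Non-drop label index = 536005 + 538 = 536543; at 30 labels/s that is 04:58:04:23, i.e. DF 04:58:04;23.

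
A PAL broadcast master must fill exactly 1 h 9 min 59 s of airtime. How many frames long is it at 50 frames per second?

1 h 9 min 59 s = 4199 s.
Frames = 4199 × 50 = 209950.

209950 frames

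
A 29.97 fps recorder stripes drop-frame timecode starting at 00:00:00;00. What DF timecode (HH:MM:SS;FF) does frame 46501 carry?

Each 10-minute DF block holds 10 × 60 × 30 − 9 × 2 = 17982 frames. 46501 ÷ 17982 → 2 full blocks, remainder 10537.
Within the partial block the first minute is 1800 frames and each further minute 1798, so 5 further minute boundaries passed. Total skipped labels = 18 × 2 + 2 × 5 = 46.
Non-drop label index = 46501 + 46 = 46547; at 30 labels/s that is 00:25:51:17, i.e. DF 00:25:51;17.

00:25:51;17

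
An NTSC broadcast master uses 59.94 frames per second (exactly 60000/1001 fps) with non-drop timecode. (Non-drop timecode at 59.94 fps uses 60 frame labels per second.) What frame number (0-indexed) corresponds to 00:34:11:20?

123080

Total seconds to the label: (0 × 3600 + 34 × 60 + 11) = 2051.
Frame index = 2051 × 60 + 20 = 123080.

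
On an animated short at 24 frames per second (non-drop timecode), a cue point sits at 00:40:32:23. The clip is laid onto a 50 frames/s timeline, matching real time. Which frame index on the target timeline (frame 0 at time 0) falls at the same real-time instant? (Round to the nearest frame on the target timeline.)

Source frame index: (0×3600 + 40×60 + 32) × 24 + 23 = 58391.
Real time: 58391 / (24) = 58391/24 s.
Target frame: (58391/24) × (50) = 1459775/12 ≈ 121647.917 → 121648.

frame 121648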